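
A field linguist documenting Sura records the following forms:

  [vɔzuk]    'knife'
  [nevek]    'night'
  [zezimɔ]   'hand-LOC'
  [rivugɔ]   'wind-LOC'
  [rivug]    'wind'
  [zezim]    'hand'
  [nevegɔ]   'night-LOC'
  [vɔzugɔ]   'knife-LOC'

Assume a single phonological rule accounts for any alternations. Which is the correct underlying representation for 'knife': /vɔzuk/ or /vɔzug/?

In [vɔzugɔ] and [vɔzuk] the final segment of 'knife' alternates: [g] ~ [k].
The stem 'wind' ([rivugɔ], [rivug]) shows [g] unchanged in both environments, so [g] cannot be basic with [k] derived in isolation.
So /k/ is underlying, and a rule of intervocalic voicing — voiceless stops become voiced between vowels — gives [g].

/vɔzuk/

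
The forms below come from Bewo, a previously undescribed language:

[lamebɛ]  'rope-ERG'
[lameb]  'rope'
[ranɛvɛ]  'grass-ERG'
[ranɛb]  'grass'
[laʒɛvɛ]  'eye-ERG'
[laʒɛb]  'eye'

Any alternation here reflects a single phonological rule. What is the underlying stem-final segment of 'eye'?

/v/

The root 'eye' surfaces as [laʒɛvɛ] and [laʒɛb], with a stem-final [v] ~ [b] alternation.
Compare 'rope', with invariant [b] in [lamebɛ] and [lameb]: an analysis with underlying /b/ and a rule producing [v] before the ERG suffix would wrongly predict alternation here too.
The alternation reflects word-final hardening: voiced fricatives become stops word-finally. /v/ is underlying.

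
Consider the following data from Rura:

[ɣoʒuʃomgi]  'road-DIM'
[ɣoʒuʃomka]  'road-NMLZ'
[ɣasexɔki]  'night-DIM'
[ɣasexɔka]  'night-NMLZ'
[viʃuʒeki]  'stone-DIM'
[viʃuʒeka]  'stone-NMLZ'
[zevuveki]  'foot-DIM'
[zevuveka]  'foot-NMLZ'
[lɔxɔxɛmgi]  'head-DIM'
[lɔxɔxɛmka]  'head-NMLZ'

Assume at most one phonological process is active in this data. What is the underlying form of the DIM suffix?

The DIM suffix surfaces as [-gi] and [-ki], depending on the final segment of the stem.
The NMLZ suffix, which begins with [k], is invariant after every stem; so [k] is not altered by any rule here.
The DIM suffix is therefore /-gi/ underlyingly, with post-vocalic devoicing: voiced stops become voiceless after a vowel.

/-gi/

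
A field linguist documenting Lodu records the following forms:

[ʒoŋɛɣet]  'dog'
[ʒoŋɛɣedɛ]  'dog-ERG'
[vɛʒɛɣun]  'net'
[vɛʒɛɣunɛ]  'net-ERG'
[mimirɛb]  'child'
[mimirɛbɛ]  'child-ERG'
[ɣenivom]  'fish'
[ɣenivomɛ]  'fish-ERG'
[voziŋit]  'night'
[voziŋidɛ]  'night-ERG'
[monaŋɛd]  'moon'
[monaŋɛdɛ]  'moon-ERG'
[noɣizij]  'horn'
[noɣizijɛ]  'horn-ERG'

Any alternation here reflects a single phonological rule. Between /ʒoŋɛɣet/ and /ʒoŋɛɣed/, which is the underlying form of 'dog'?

In [ʒoŋɛɣet] and [ʒoŋɛɣedɛ] the final segment of 'dog' alternates: [t] ~ [d].
But 'moon' keeps [d] in both environments ([monaŋɛd], [monaŋɛdɛ]), so there is no rule changing /d/ to [t] in isolation.
The alternation reflects intervocalic voicing: voiceless stops become voiced between vowels. /t/ is underlying.

/ʒoŋɛɣet/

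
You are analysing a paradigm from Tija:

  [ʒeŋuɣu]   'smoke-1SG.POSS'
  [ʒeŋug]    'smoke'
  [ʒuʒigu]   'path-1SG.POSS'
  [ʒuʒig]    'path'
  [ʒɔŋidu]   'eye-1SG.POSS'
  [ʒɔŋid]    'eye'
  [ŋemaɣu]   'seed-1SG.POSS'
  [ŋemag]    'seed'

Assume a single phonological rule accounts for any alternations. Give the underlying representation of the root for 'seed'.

The root 'seed' surfaces as [ŋemaɣu] and [ŋemag], with a stem-final [ɣ] ~ [g] alternation.
If /g/ were underlying and a rule turned it into [ɣ] before the 1SG.POSS suffix, 'path' would also alternate; but it has [g] in both [ʒuʒigu] and [ʒuʒig].
Therefore /ɣ/ is basic and [g] is derived by word-final hardening (voiced fricatives become stops word-finally).

/ŋemaɣ/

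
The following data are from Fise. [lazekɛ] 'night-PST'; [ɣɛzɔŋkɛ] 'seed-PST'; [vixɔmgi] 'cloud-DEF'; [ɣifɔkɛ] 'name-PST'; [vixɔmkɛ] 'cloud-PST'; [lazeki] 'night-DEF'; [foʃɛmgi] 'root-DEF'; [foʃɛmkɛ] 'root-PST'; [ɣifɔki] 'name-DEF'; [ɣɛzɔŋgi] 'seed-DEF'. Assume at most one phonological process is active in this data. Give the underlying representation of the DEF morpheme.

/-gi/

The DEF morpheme has two allomorphs, [-gi] and [-ki].
The PST suffix, which begins with [k], is invariant after every stem; so [k] is not altered by any rule here.
The DEF suffix is therefore /-gi/ underlyingly, with post-vocalic devoicing: voiced stops become voiceless after a vowel.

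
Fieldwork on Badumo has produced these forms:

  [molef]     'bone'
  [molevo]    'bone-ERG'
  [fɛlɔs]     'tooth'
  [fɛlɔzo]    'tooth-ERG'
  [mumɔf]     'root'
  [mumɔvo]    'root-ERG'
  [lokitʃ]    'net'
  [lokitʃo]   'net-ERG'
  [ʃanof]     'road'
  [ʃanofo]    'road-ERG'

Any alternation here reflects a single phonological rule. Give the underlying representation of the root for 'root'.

The root 'root' surfaces as [mumɔf] and [mumɔvo], with a stem-final [f] ~ [v] alternation.
The stem 'road' ([ʃanof], [ʃanofo]) shows [f] unchanged in both environments, so [f] cannot be basic with [v] derived before the ERG suffix.
Therefore /v/ is basic and [f] is derived by word-final obstruent devoicing (voiced obstruents become voiceless word-finally).
Hence 'root' is /mumɔv/ underlyingly.

/mumɔv/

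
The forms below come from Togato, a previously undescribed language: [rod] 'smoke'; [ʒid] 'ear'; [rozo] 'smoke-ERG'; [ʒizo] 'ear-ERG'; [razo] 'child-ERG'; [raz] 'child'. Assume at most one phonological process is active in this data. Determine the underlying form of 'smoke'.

/rod/

The root 'smoke' surfaces as [rod] and [rozo], with a stem-final [d] ~ [z] alternation.
But 'child' keeps [z] in both environments ([raz], [razo]), so there is no rule changing /z/ to [d] in isolation.
So /d/ is underlying, and a rule of intervocalic spirantization — voiced stops become fricatives between vowels — gives [z].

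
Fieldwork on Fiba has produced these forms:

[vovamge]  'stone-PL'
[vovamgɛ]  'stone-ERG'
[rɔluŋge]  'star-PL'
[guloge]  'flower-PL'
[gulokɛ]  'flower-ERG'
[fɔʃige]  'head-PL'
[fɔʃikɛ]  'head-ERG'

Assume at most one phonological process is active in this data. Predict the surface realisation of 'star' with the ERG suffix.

[rɔluŋgɛ]

The ERG suffix surfaces as [-gɛ] and [-kɛ], depending on the final segment of the stem.
By contrast the PL suffix keeps its initial [g] throughout — that segment must be underlying.
So the underlying form is /-kɛ/, and voiceless stops become voiced after a nasal.
After 'star', which ends in a nasal, the suffix surfaces as [-gɛ], giving [rɔluŋgɛ].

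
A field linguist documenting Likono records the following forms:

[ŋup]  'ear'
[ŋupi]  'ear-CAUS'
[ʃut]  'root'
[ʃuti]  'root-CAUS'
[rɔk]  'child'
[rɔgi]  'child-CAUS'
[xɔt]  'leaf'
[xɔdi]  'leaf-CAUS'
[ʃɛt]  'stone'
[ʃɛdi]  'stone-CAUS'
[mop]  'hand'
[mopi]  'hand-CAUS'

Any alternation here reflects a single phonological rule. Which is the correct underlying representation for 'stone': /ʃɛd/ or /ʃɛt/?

In [ʃɛt] and [ʃɛdi] the final segment of 'stone' alternates: [t] ~ [d].
Compare 'root', with invariant [t] in [ʃut] and [ʃuti]: an analysis with underlying /t/ and a rule producing [d] before the CAUS suffix would wrongly predict alternation here too.
So /d/ is underlying, and a rule of word-final obstruent devoicing — voiced obstruents become voiceless word-finally — gives [t].

/ʃɛd/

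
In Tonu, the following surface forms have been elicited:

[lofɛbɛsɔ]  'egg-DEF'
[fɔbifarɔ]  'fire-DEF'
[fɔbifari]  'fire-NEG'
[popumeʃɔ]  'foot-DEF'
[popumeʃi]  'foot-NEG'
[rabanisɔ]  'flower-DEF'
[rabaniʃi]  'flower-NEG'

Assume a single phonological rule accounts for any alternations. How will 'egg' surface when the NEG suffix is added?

[lofɛbɛʃi]

In [rabanisɔ] and [rabaniʃi] the final segment of 'flower' alternates: [s] ~ [ʃ].
But 'foot' keeps [ʃ] in both environments ([popumeʃɔ], [popumeʃi]), so there is no rule changing /ʃ/ to [s] before the DEF suffix.
Therefore /s/ is basic and [ʃ] is derived by palatalization before a front vowel (/s/ becomes palato-alveolar [ʃ] before a front vowel).
From [lofɛbɛsɔ] the stem 'egg' is /lofɛbɛs/; before a front vowel this yields [lofɛbɛʃi].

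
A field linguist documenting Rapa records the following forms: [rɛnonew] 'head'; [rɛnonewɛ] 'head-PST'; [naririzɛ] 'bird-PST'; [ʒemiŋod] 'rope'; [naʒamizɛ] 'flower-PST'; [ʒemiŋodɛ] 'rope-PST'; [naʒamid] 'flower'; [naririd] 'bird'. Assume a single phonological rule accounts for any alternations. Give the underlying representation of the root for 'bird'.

/naririz/

The root 'bird' surfaces as [naririd] and [naririzɛ], with a stem-final [d] ~ [z] alternation.
Compare 'rope', with invariant [d] in [ʒemiŋod] and [ʒemiŋodɛ]: an analysis with underlying /d/ and a rule producing [z] before the PST suffix would wrongly predict alternation here too.
Therefore /z/ is basic and [d] is derived by word-final hardening (voiced fricatives become stops word-finally).
Hence 'bird' is /naririz/ underlyingly.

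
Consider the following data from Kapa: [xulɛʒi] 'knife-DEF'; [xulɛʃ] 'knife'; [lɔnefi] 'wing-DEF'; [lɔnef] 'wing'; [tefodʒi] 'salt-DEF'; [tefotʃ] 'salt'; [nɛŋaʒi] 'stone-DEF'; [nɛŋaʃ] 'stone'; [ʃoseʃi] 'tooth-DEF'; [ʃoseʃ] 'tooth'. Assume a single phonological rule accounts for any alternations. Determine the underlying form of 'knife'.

In [xulɛʒi] and [xulɛʃ] the final segment of 'knife' alternates: [ʒ] ~ [ʃ].
If /ʃ/ were underlying and a rule turned it into [ʒ] before the DEF suffix, 'tooth' would also alternate; but it has [ʃ] in both [ʃoseʃi] and [ʃoseʃ].
The underlying segment must be /ʒ/; voiced obstruents become voiceless word-finally, yielding [ʃ] there.

/xulɛʒ/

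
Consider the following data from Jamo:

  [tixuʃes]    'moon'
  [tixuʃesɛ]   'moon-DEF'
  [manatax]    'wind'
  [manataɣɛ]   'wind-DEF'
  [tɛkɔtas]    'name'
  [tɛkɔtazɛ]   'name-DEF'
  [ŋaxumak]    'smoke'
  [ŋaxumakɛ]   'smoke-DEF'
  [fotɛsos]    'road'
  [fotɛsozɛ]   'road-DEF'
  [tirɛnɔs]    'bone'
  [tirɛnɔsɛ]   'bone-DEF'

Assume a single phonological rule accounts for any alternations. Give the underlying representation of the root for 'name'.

'name' shows [s] ~ [z] at the end of the stem ([tɛkɔtas] vs [tɛkɔtazɛ]).
If /s/ were underlying and a rule turned it into [z] before the DEF suffix, 'moon' would also alternate; but it has [s] in both [tixuʃes] and [tixuʃesɛ].
Therefore /z/ is basic and [s] is derived by word-final obstruent devoicing (voiced obstruents become voiceless word-finally).
Hence 'name' is /tɛkɔtaz/ underlyingly.

/tɛkɔtaz/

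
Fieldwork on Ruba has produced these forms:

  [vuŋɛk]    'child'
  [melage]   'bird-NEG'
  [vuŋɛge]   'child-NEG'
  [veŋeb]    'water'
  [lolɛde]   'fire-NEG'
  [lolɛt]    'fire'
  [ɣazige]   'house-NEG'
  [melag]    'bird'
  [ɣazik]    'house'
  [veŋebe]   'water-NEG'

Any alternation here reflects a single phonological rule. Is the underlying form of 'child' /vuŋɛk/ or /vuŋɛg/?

The root 'child' surfaces as [vuŋɛge] and [vuŋɛk], with a stem-final [g] ~ [k] alternation.
Compare 'bird', with invariant [g] in [melage] and [melag]: an analysis with underlying /g/ and a rule producing [k] in isolation would wrongly predict alternation here too.
So /k/ is underlying, and a rule of intervocalic voicing — voiceless stops become voiced between vowels — gives [g].

/vuŋɛk/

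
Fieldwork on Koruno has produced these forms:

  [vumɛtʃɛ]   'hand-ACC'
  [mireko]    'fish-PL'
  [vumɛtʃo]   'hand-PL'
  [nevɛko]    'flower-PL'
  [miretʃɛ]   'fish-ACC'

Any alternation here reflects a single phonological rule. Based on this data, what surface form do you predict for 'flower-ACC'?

[nevɛtʃɛ]

The root 'fish' surfaces as [mireko] and [miretʃɛ], with a stem-final [k] ~ [tʃ] alternation.
Compare 'hand', with invariant [tʃ] in [vumɛtʃo] and [vumɛtʃɛ]: an analysis with underlying /tʃ/ and a rule producing [k] before the PL suffix would wrongly predict alternation here too.
So /k/ is underlying, and a rule of palatalization before a front vowel — /k/ becomes palato-alveolar [tʃ] before a front vowel — gives [tʃ].
The one attested form of 'flower', [nevɛko], shows underlying /nevɛk/. Applying the same rule before a front vowel gives [nevɛtʃɛ].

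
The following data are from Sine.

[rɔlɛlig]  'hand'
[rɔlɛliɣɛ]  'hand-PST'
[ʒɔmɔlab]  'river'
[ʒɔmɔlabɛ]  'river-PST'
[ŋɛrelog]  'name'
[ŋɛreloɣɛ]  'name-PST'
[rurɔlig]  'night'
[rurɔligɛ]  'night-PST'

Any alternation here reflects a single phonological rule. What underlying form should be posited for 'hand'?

The stem for 'hand' ends in [g] in [rɔlɛlig] but [ɣ] in [rɔlɛliɣɛ].
The stem 'night' ([rurɔlig], [rurɔligɛ]) shows [g] unchanged in both environments, so [g] cannot be basic with [ɣ] derived before the PST suffix.
So /ɣ/ is underlying, and a rule of word-final hardening — voiced fricatives become stops word-finally — gives [g].

/rɔlɛliɣ/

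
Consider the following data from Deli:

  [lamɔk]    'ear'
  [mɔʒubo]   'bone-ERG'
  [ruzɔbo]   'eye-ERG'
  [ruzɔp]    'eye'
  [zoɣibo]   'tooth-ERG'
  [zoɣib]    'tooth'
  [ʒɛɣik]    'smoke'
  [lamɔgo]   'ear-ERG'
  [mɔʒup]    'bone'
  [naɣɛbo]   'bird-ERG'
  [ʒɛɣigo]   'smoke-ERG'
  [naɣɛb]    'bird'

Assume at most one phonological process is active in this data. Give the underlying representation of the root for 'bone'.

/mɔʒup/

In [mɔʒup] and [mɔʒubo] the final segment of 'bone' alternates: [p] ~ [b].
If /b/ were underlying and a rule turned it into [p] in isolation, 'tooth' would also alternate; but it has [b] in both [zoɣib] and [zoɣibo].
The alternation reflects intervocalic voicing: voiceless stops become voiced between vowels. /p/ is underlying.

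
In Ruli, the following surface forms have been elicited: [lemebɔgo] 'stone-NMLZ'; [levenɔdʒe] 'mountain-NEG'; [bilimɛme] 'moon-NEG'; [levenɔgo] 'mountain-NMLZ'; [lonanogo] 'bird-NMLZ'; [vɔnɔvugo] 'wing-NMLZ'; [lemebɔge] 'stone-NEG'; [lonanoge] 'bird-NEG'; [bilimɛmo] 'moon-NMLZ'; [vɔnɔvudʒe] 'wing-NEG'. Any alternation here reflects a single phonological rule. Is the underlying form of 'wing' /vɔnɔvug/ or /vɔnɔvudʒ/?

/vɔnɔvudʒ/

'wing' shows [dʒ] ~ [g] at the end of the stem ([vɔnɔvudʒe] vs [vɔnɔvugo]).
But 'bird' keeps [g] in both environments ([lonanoge], [lonanogo]), so there is no rule changing /g/ to [dʒ] before the NEG suffix.
So /dʒ/ is underlying, and a rule of depalatalization — palato-alveolar /dʒ/ becomes [g] when no front vowel follows — gives [g].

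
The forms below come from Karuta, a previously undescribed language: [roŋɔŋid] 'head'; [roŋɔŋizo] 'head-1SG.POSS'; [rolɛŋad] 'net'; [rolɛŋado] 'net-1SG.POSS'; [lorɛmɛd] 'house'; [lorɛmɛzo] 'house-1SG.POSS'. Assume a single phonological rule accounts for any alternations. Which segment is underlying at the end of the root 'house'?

'house' shows [d] ~ [z] at the end of the stem ([lorɛmɛd] vs [lorɛmɛzo]).
If /d/ were underlying and a rule turned it into [z] before the 1SG.POSS suffix, 'net' would also alternate; but it has [d] in both [rolɛŋad] and [rolɛŋado].
Therefore /z/ is basic and [d] is derived by word-final hardening (voiced fricatives become stops word-finally).

/z/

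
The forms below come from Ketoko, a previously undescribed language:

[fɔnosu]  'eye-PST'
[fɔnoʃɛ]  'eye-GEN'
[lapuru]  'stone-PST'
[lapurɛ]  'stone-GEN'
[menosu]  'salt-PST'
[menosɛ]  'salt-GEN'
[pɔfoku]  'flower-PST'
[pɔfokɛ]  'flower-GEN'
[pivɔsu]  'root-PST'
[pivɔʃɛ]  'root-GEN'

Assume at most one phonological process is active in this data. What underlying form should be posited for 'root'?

/pivɔʃ/

'root' shows [s] ~ [ʃ] at the end of the stem ([pivɔsu] vs [pivɔʃɛ]).
If /s/ were underlying and a rule turned it into [ʃ] before the GEN suffix, 'salt' would also alternate; but it has [s] in both [menosu] and [menosɛ].
So /ʃ/ is underlying, and a rule of depalatalization — palato-alveolar /ʃ/ becomes [s] when no front vowel follows — gives [s].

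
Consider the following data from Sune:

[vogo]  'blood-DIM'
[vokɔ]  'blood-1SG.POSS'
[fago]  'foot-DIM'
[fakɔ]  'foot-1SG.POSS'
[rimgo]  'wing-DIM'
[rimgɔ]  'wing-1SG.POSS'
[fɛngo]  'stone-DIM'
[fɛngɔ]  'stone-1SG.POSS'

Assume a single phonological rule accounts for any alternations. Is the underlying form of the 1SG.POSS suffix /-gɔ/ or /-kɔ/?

/-kɔ/

The 1SG.POSS morpheme has two allomorphs, [-gɔ] and [-kɔ].
The DIM suffix, which begins with [g], is invariant after every stem; so [g] is not altered by any rule here.
The 1SG.POSS suffix is therefore /-kɔ/ underlyingly, with post-nasal voicing: voiceless stops become voiced after a nasal.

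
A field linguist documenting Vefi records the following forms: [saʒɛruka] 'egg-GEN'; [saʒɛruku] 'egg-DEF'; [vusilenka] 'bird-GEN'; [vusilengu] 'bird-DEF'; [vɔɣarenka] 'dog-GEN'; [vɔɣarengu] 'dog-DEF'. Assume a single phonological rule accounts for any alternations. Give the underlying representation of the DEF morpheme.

/-gu/

The DEF morpheme has two allomorphs, [-gu] and [-ku].
By contrast the GEN suffix keeps its initial [k] throughout — that segment must be underlying.
The DEF suffix is therefore /-gu/ underlyingly, with post-vocalic devoicing: voiced stops become voiceless after a vowel.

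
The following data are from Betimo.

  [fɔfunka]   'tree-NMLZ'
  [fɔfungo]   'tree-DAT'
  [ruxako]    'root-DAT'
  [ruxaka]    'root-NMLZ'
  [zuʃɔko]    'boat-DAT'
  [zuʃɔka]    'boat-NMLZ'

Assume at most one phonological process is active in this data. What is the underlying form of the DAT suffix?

The DAT morpheme has two allomorphs, [-go] and [-ko].
By contrast the NMLZ suffix keeps its initial [k] throughout — that segment must be underlying.
So the underlying form is /-go/, and voiced stops become voiceless after a vowel.

/-go/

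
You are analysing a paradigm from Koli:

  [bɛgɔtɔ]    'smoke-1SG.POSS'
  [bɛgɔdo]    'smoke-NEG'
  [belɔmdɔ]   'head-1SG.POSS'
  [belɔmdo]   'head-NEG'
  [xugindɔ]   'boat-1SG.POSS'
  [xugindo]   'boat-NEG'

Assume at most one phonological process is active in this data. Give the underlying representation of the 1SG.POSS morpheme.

/-tɔ/

The 1SG.POSS suffix surfaces as [-dɔ] and [-tɔ], depending on the final segment of the stem.
By contrast the NEG suffix keeps its initial [d] throughout — that segment must be underlying.
So the underlying form is /-tɔ/, and voiceless stops become voiced after a nasal.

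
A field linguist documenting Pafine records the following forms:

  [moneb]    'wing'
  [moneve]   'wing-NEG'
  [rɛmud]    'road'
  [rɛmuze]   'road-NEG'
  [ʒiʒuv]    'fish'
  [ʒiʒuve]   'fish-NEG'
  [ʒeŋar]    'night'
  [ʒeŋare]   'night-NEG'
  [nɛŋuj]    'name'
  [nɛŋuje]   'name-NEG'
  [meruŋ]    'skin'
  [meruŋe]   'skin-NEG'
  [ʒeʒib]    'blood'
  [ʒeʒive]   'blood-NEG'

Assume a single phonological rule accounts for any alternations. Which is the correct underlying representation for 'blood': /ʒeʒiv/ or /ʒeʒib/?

/ʒeʒib/

The stem for 'blood' ends in [b] in [ʒeʒib] but [v] in [ʒeʒive].
If /v/ were underlying and a rule turned it into [b] in isolation, 'fish' would also alternate; but it has [v] in both [ʒiʒuv] and [ʒiʒuve].
The alternation reflects intervocalic spirantization: voiced stops become fricatives between vowels. /b/ is underlying.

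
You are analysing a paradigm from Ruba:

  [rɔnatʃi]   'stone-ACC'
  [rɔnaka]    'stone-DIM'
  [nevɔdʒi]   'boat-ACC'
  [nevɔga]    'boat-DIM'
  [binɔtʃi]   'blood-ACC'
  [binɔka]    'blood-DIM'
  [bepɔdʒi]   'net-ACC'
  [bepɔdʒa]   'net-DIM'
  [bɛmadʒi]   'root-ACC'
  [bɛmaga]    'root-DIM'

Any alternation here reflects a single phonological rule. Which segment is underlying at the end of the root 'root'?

/g/

In [bɛmadʒi] and [bɛmaga] the final segment of 'root' alternates: [dʒ] ~ [g].
If /dʒ/ were underlying and a rule turned it into [g] before the DIM suffix, 'net' would also alternate; but it has [dʒ] in both [bepɔdʒi] and [bepɔdʒa].
Therefore /g/ is basic and [dʒ] is derived by palatalization before a front vowel (/k/ and /g/ become palato-alveolar [tʃ] and [dʒ] before a front vowel).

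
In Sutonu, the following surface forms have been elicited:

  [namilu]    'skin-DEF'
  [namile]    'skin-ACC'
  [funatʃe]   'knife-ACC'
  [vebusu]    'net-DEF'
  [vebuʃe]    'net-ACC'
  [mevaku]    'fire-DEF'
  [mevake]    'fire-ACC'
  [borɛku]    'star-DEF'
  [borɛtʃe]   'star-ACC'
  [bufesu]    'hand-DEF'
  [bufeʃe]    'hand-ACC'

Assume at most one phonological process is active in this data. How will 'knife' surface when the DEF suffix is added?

[funaku]

The root 'star' surfaces as [borɛku] and [borɛtʃe], with a stem-final [k] ~ [tʃ] alternation.
The stem 'fire' ([mevaku], [mevake]) shows [k] unchanged in both environments, so [k] cannot be basic with [tʃ] derived before the ACC suffix.
The alternation reflects depalatalization: palato-alveolar /tʃ/ and /ʃ/ become [k] and [s] when no front vowel follows. /tʃ/ is underlying.
From [funatʃe] the stem 'knife' is /funatʃ/; when no front vowel follows this yields [funaku].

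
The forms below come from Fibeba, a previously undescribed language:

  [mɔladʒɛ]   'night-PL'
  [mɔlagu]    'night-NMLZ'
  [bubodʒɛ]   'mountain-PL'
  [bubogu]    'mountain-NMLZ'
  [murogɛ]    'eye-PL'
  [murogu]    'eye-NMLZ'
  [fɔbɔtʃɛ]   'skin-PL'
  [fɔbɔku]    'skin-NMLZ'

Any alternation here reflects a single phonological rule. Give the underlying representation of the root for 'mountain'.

In [bubodʒɛ] and [bubogu] the final segment of 'mountain' alternates: [dʒ] ~ [g].
The stem 'eye' ([murogɛ], [murogu]) shows [g] unchanged in both environments, so [g] cannot be basic with [dʒ] derived before the PL suffix.
So /dʒ/ is underlying, and a rule of depalatalization — palato-alveolar /tʃ/ and /dʒ/ become [k] and [g] when no front vowel follows — gives [g].
The underlying form of 'mountain' is therefore /bubodʒ/.

/bubodʒ/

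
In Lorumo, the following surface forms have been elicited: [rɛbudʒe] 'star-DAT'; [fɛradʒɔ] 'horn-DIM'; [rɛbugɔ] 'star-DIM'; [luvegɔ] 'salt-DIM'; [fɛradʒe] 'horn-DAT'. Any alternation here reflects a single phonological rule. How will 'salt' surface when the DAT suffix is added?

In [rɛbudʒe] and [rɛbugɔ] the final segment of 'star' alternates: [dʒ] ~ [g].
The stem 'horn' ([fɛradʒe], [fɛradʒɔ]) shows [dʒ] unchanged in both environments, so [dʒ] cannot be basic with [g] derived before the DIM suffix.
The underlying segment must be /g/; /g/ becomes palato-alveolar [dʒ] before a front vowel, yielding [dʒ] there.
From [luvegɔ] the stem 'salt' is /luveg/; before a front vowel this yields [luvedʒe].

[luvedʒe]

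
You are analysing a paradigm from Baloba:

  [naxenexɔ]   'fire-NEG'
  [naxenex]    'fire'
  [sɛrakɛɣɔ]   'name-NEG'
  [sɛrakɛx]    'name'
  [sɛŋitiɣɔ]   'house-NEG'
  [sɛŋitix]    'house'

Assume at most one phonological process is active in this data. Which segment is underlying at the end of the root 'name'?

/ɣ/

The root 'name' surfaces as [sɛrakɛɣɔ] and [sɛrakɛx], with a stem-final [ɣ] ~ [x] alternation.
If /x/ were underlying and a rule turned it into [ɣ] before the NEG suffix, 'fire' would also alternate; but it has [x] in both [naxenexɔ] and [naxenex].
The underlying segment must be /ɣ/; voiced obstruents become voiceless word-finally, yielding [x] there.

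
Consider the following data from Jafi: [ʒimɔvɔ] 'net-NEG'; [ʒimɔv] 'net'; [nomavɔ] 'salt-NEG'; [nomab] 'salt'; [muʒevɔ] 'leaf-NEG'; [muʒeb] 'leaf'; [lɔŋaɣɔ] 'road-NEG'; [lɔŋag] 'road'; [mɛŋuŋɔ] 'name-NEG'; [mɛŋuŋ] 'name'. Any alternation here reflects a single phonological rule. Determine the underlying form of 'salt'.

/nomab/

'salt' shows [v] ~ [b] at the end of the stem ([nomavɔ] vs [nomab]).
But 'net' keeps [v] in both environments ([ʒimɔvɔ], [ʒimɔv]), so there is no rule changing /v/ to [b] in isolation.
The alternation reflects intervocalic spirantization: voiced stops become fricatives between vowels. /b/ is underlying.
The underlying form of 'salt' is therefore /nomab/.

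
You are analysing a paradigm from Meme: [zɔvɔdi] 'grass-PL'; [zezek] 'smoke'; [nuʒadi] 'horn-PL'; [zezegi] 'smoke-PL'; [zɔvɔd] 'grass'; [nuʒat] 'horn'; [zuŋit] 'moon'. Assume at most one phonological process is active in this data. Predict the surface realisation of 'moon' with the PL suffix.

'horn' shows [d] ~ [t] at the end of the stem ([nuʒadi] vs [nuʒat]).
If /d/ were underlying and a rule turned it into [t] in isolation, 'grass' would also alternate; but it has [d] in both [zɔvɔdi] and [zɔvɔd].
The alternation reflects intervocalic voicing: voiceless stops become voiced between vowels. /t/ is underlying.
From [zuŋit] the stem 'moon' is /zuŋit/; between vowels this yields [zuŋidi].

[zuŋidi]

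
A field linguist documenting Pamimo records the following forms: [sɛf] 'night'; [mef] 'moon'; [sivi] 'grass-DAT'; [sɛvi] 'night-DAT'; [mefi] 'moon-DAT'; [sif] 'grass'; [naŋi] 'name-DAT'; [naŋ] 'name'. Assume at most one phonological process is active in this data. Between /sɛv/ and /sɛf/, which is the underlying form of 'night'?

/sɛv/

In [sɛvi] and [sɛf] the final segment of 'night' alternates: [v] ~ [f].
If /f/ were underlying and a rule turned it into [v] before the DAT suffix, 'moon' would also alternate; but it has [f] in both [mefi] and [mef].
The alternation reflects word-final obstruent devoicing: voiced obstruents become voiceless word-finally. /v/ is underlying.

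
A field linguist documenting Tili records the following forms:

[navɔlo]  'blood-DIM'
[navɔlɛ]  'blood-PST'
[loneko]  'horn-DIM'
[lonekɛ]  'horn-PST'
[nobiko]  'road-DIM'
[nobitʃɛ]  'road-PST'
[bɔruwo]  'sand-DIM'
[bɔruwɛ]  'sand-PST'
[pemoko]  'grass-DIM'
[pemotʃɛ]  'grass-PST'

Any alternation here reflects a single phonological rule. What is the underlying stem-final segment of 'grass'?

/tʃ/

In [pemoko] and [pemotʃɛ] the final segment of 'grass' alternates: [k] ~ [tʃ].
If /k/ were underlying and a rule turned it into [tʃ] before the PST suffix, 'horn' would also alternate; but it has [k] in both [loneko] and [lonekɛ].
The alternation reflects depalatalization: palato-alveolar /tʃ/ becomes [k] when no front vowel follows. /tʃ/ is underlying.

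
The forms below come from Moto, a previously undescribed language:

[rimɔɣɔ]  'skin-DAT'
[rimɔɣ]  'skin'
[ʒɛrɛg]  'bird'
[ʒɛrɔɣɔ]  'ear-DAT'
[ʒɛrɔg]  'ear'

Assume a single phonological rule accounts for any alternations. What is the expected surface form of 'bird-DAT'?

[ʒɛrɛɣɔ]

'ear' shows [ɣ] ~ [g] at the end of the stem ([ʒɛrɔɣɔ] vs [ʒɛrɔg]).
Compare 'skin', with invariant [ɣ] in [rimɔɣɔ] and [rimɔɣ]: an analysis with underlying /ɣ/ and a rule producing [g] in isolation would wrongly predict alternation here too.
The alternation reflects intervocalic spirantization: voiced stops become fricatives between vowels. /g/ is underlying.
The one attested form of 'bird', [ʒɛrɛg], shows underlying /ʒɛrɛg/. Applying the same rule between vowels gives [ʒɛrɛɣɔ].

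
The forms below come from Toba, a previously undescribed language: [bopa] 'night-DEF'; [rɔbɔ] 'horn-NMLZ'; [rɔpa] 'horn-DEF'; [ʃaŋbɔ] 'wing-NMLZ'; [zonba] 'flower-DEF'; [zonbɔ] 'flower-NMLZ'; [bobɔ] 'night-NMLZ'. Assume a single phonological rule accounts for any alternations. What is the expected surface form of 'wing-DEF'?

The DEF suffix surfaces as [-ba] and [-pa], depending on the final segment of the stem.
By contrast the NMLZ suffix keeps its initial [b] throughout — that segment must be underlying.
So the underlying form is /-pa/, and voiceless stops become voiced after a nasal.
After 'wing', which ends in a nasal, the suffix surfaces as [-ba], giving [ʃaŋba].

[ʃaŋba]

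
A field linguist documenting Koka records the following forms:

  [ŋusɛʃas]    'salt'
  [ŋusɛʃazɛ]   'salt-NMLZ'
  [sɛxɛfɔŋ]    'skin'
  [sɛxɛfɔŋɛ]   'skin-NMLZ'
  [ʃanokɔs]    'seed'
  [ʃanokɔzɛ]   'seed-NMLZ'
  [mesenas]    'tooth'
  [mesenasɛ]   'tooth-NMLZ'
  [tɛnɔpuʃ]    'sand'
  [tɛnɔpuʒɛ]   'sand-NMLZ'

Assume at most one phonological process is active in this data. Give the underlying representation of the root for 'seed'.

/ʃanokɔz/

The stem for 'seed' ends in [s] in [ʃanokɔs] but [z] in [ʃanokɔzɛ].
But 'tooth' keeps [s] in both environments ([mesenas], [mesenasɛ]), so there is no rule changing /s/ to [z] before the NMLZ suffix.
Therefore /z/ is basic and [s] is derived by word-final obstruent devoicing (voiced obstruents become voiceless word-finally).
The underlying form of 'seed' is therefore /ʃanokɔz/.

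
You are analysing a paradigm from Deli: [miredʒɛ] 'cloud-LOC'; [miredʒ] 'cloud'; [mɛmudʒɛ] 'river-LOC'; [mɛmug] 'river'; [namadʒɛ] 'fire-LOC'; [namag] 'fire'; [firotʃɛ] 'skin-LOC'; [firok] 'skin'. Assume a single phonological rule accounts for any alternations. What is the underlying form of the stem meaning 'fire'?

/namag/

'fire' shows [dʒ] ~ [g] at the end of the stem ([namadʒɛ] vs [namag]).
Compare 'cloud', with invariant [dʒ] in [miredʒɛ] and [miredʒ]: an analysis with underlying /dʒ/ and a rule producing [g] in isolation would wrongly predict alternation here too.
Therefore /g/ is basic and [dʒ] is derived by palatalization before a front vowel (/k/ and /g/ become palato-alveolar [tʃ] and [dʒ] before a front vowel).
Hence 'fire' is /namag/ underlyingly.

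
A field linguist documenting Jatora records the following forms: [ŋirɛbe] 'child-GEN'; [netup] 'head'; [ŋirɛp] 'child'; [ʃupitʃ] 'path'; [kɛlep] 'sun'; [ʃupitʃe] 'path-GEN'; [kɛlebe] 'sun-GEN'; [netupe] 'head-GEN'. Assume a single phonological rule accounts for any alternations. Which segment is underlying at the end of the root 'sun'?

/b/

'sun' shows [p] ~ [b] at the end of the stem ([kɛlep] vs [kɛlebe]).
But 'head' keeps [p] in both environments ([netup], [netupe]), so there is no rule changing /p/ to [b] before the GEN suffix.
So /b/ is underlying, and a rule of word-final obstruent devoicing — voiced obstruents become voiceless word-finally — gives [p].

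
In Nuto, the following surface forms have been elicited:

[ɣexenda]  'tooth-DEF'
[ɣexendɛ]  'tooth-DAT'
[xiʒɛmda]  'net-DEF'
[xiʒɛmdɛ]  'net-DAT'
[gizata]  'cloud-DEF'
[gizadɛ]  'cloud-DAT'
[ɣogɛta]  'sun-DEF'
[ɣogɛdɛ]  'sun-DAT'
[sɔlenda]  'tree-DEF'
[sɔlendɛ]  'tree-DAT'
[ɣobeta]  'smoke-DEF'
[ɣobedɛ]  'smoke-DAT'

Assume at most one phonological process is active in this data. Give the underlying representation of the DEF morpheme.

/-ta/

The DEF suffix surfaces as [-da] and [-ta], depending on the final segment of the stem.
The DAT suffix, which begins with [d], is invariant after every stem; so [d] is not altered by any rule here.
So the underlying form is /-ta/, and voiceless stops become voiced after a nasal.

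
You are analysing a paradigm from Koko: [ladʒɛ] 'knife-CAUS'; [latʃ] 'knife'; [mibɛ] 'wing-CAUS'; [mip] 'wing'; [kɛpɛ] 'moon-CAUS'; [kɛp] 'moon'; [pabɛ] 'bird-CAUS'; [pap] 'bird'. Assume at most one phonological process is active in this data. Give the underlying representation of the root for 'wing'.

The stem for 'wing' ends in [b] in [mibɛ] but [p] in [mip].
Compare 'moon', with invariant [p] in [kɛpɛ] and [kɛp]: an analysis with underlying /p/ and a rule producing [b] before the CAUS suffix would wrongly predict alternation here too.
The alternation reflects word-final obstruent devoicing: voiced obstruents become voiceless word-finally. /b/ is underlying.
So 'wing' = /mib/.

/mib/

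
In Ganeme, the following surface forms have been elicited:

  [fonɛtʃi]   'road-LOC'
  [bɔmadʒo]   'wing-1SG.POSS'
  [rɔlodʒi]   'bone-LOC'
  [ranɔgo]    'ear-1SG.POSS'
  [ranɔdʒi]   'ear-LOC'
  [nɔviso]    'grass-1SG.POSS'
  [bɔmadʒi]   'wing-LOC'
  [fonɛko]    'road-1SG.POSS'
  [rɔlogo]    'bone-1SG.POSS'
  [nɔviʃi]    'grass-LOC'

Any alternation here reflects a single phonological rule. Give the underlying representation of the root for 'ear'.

'ear' shows [g] ~ [dʒ] at the end of the stem ([ranɔgo] vs [ranɔdʒi]).
The stem 'wing' ([bɔmadʒo], [bɔmadʒi]) shows [dʒ] unchanged in both environments, so [dʒ] cannot be basic with [g] derived before the 1SG.POSS suffix.
So /g/ is underlying, and a rule of palatalization before a front vowel — /k/, /g/ and /s/ become palato-alveolar [tʃ], [dʒ] and [ʃ] before a front vowel — gives [dʒ].

/ranɔg/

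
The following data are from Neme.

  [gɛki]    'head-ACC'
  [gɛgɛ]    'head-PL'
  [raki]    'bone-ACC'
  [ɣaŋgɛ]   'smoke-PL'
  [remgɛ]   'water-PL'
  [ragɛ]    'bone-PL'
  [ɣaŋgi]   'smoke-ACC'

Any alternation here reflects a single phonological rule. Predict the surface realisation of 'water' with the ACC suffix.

The ACC morpheme has two allomorphs, [-gi] and [-ki].
The PL suffix, which begins with [g], is invariant after every stem; so [g] is not altered by any rule here.
The ACC suffix is therefore /-ki/ underlyingly, with post-nasal voicing: voiceless stops become voiced after a nasal.
After 'water', which ends in a nasal, the suffix surfaces as [-gi], giving [remgi].

[remgi]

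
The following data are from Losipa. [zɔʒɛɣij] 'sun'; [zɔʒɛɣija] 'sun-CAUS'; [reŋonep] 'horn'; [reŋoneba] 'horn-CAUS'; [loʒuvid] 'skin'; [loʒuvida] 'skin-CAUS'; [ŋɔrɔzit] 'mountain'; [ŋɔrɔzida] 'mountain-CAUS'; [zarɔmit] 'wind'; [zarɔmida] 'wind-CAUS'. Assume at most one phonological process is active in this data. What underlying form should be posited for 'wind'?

The root 'wind' surfaces as [zarɔmit] and [zarɔmida], with a stem-final [t] ~ [d] alternation.
But 'skin' keeps [d] in both environments ([loʒuvid], [loʒuvida]), so there is no rule changing /d/ to [t] in isolation.
So /t/ is underlying, and a rule of intervocalic voicing — voiceless stops become voiced between vowels — gives [d].
Hence 'wind' is /zarɔmit/ underlyingly.

/zarɔmit/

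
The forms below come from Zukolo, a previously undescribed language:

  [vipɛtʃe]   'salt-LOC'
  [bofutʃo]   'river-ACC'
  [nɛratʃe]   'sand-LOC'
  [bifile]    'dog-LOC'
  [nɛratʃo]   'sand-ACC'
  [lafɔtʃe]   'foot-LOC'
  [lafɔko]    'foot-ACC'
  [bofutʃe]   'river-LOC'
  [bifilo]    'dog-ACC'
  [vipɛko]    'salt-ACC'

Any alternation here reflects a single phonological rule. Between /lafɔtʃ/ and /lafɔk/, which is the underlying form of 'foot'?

The stem for 'foot' ends in [k] in [lafɔko] but [tʃ] in [lafɔtʃe].
The stem 'sand' ([nɛratʃo], [nɛratʃe]) shows [tʃ] unchanged in both environments, so [tʃ] cannot be basic with [k] derived before the ACC suffix.
Therefore /k/ is basic and [tʃ] is derived by palatalization before a front vowel (/k/ becomes palato-alveolar [tʃ] before a front vowel).

/lafɔk/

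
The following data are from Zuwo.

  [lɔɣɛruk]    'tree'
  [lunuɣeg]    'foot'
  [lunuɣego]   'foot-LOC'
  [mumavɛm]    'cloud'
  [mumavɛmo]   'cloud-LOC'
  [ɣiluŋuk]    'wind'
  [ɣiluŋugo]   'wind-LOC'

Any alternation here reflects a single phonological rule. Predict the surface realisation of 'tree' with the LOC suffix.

[lɔɣɛrugo]

In [ɣiluŋuk] and [ɣiluŋugo] the final segment of 'wind' alternates: [k] ~ [g].
If /g/ were underlying and a rule turned it into [k] in isolation, 'foot' would also alternate; but it has [g] in both [lunuɣeg] and [lunuɣego].
The alternation reflects intervocalic voicing: voiceless stops become voiced between vowels. /k/ is underlying.
The one attested form of 'tree', [lɔɣɛruk], shows underlying /lɔɣɛruk/. Applying the same rule between vowels gives [lɔɣɛrugo].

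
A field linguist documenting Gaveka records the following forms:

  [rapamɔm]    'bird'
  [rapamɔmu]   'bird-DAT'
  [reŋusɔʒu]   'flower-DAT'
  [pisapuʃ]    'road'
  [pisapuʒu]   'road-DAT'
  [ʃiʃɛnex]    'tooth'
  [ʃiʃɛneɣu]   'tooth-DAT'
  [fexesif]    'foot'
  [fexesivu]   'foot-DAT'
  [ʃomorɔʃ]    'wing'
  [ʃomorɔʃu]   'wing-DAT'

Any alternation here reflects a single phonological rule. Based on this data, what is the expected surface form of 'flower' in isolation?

'road' shows [ʃ] ~ [ʒ] at the end of the stem ([pisapuʃ] vs [pisapuʒu]).
Compare 'wing', with invariant [ʃ] in [ʃomorɔʃ] and [ʃomorɔʃu]: an analysis with underlying /ʃ/ and a rule producing [ʒ] before the DAT suffix would wrongly predict alternation here too.
Therefore /ʒ/ is basic and [ʃ] is derived by word-final obstruent devoicing (voiced obstruents become voiceless word-finally).
From [reŋusɔʒu] the stem 'flower' is /reŋusɔʒ/; word-finally this yields [reŋusɔʃ].

[reŋusɔʃ]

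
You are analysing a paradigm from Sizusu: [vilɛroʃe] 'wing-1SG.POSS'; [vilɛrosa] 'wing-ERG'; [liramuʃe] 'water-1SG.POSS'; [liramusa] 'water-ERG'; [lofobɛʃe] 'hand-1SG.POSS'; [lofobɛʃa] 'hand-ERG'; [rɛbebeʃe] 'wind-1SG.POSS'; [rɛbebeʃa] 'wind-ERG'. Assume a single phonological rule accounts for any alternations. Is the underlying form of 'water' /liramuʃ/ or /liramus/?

In [liramuʃe] and [liramusa] the final segment of 'water' alternates: [ʃ] ~ [s].
But 'wind' keeps [ʃ] in both environments ([rɛbebeʃe], [rɛbebeʃa]), so there is no rule changing /ʃ/ to [s] before the ERG suffix.
So /s/ is underlying, and a rule of palatalization before a front vowel — /s/ becomes palato-alveolar [ʃ] before a front vowel — gives [ʃ].

/liramus/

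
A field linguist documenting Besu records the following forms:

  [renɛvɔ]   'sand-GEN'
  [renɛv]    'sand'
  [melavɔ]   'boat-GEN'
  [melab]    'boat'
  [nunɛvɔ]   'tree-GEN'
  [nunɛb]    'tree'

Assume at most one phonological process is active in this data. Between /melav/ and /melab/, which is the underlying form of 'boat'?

In [melavɔ] and [melab] the final segment of 'boat' alternates: [v] ~ [b].
But 'sand' keeps [v] in both environments ([renɛvɔ], [renɛv]), so there is no rule changing /v/ to [b] in isolation.
So /b/ is underlying, and a rule of intervocalic spirantization — voiced stops become fricatives between vowels — gives [v].

/melab/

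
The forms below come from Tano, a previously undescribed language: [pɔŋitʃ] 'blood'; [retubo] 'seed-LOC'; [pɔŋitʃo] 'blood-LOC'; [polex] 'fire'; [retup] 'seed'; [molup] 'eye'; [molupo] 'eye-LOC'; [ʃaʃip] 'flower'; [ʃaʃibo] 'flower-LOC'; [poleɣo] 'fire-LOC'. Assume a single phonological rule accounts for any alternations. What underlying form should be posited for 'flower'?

/ʃaʃib/

The root 'flower' surfaces as [ʃaʃip] and [ʃaʃibo], with a stem-final [p] ~ [b] alternation.
But 'eye' keeps [p] in both environments ([molup], [molupo]), so there is no rule changing /p/ to [b] before the LOC suffix.
Therefore /b/ is basic and [p] is derived by word-final obstruent devoicing (voiced obstruents become voiceless word-finally).
Hence 'flower' is /ʃaʃib/ underlyingly.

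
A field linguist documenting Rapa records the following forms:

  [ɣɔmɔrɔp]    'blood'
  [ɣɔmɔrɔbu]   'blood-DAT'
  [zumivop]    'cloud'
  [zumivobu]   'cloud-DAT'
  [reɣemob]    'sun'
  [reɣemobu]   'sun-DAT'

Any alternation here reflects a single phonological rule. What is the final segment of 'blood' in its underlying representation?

The stem for 'blood' ends in [p] in [ɣɔmɔrɔp] but [b] in [ɣɔmɔrɔbu].
The stem 'sun' ([reɣemob], [reɣemobu]) shows [b] unchanged in both environments, so [b] cannot be basic with [p] derived in isolation.
The underlying segment must be /p/; voiceless stops become voiced between vowels, yielding [b] there.

/p/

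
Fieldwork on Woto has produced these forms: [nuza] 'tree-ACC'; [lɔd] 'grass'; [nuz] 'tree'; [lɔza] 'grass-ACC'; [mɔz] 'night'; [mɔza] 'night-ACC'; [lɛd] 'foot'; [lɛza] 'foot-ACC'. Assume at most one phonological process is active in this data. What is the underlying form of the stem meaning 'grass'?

/lɔd/

The stem for 'grass' ends in [z] in [lɔza] but [d] in [lɔd].
The stem 'tree' ([nuza], [nuz]) shows [z] unchanged in both environments, so [z] cannot be basic with [d] derived in isolation.
The underlying segment must be /d/; voiced stops become fricatives between vowels, yielding [z] there.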